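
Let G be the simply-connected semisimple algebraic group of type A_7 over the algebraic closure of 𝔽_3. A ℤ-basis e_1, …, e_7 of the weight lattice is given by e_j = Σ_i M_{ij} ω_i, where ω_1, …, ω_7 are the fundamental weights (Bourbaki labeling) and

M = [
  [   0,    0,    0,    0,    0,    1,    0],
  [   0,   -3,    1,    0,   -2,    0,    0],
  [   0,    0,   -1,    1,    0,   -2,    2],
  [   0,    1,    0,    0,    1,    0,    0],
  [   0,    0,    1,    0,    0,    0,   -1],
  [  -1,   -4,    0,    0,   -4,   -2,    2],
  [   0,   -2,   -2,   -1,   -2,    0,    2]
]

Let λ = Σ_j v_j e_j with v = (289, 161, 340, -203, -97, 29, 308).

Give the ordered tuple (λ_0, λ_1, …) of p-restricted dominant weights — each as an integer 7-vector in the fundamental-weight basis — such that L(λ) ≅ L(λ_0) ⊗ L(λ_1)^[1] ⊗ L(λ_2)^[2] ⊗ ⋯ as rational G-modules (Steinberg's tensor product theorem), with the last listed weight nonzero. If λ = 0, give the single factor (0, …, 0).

((2, 0, 0, 1, 2, 1, 2), (0, 2, 2, 0, 1, 1, 0), (0, 2, 1, 1, 0, 1, 1), (1, 1, 0, 2, 1, 0, 0))

Change of basis e → ω: c = M·v where v = (289, 161, 340, -203, -97, 29, 308):
  c_1 = 0*289 + 0*161 + 0*340 + 0*-203 + 0*-97 + 1*29 + 0*308 = 29
  c_2 = 0*289 + -3*161 + 1*340 + 0*-203 + -2*-97 + 0*29 + 0*308 = 51
  c_3 = 0*289 + 0*161 + -1*340 + 1*-203 + 0*-97 + -2*29 + 2*308 = 15
  c_4 = 0*289 + 1*161 + 0*340 + 0*-203 + 1*-97 + 0*29 + 0*308 = 64
  c_5 = 0*289 + 0*161 + 1*340 + 0*-203 + 0*-97 + 0*29 + -1*308 = 32
  c_6 = -1*289 + -4*161 + 0*340 + 0*-203 + -4*-97 + -2*29 + 2*308 = 13
  c_7 = 0*289 + -2*161 + -2*340 + -1*-203 + -2*-97 + 0*29 + 2*308 = 11
Writing each c_i in base p = 3:
  c_1 = 29 = 2·3^0 + 0·3^1 + 0·3^2 + 1·3^3
  c_2 = 51 = 0·3^0 + 2·3^1 + 2·3^2 + 1·3^3
  c_3 = 15 = 0·3^0 + 2·3^1 + 1·3^2
  c_4 = 64 = 1·3^0 + 0·3^1 + 1·3^2 + 2·3^3
  c_5 = 32 = 2·3^0 + 1·3^1 + 0·3^2 + 1·3^3
  c_6 = 13 = 1·3^0 + 1·3^1 + 1·3^2
  c_7 = 11 = 2·3^0 + 0·3^1 + 1·3^2
Factor λ_0 = (2, 0, 0, 1, 2, 1, 2)
Factor λ_1 = (0, 2, 2, 0, 1, 1, 0)
Factor λ_2 = (0, 2, 1, 1, 0, 1, 1)
Factor λ_3 = (1, 1, 0, 2, 1, 0, 0)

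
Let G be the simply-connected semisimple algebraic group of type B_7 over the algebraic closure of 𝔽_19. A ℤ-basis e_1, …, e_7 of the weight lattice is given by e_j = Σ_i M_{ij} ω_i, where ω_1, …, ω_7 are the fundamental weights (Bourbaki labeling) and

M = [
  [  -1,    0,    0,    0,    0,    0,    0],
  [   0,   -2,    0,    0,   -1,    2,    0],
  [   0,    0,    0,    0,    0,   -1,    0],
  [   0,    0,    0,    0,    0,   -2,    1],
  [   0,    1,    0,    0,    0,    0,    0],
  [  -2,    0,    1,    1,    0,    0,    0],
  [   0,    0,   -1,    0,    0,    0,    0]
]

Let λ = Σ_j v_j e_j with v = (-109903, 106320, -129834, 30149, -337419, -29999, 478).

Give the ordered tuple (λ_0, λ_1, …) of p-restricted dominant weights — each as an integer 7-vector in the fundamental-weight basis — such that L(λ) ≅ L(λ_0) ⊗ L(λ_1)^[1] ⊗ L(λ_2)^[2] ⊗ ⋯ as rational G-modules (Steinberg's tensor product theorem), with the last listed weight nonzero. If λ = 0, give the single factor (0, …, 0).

((7, 10, 17, 18, 15, 3, 7), (8, 8, 1, 9, 9, 14, 12), (0, 8, 7, 15, 9, 9, 17), (16, 9, 4, 8, 15, 17, 18))

In the fundamental-weight basis, λ has coordinates c = M·v (v = (-109903, 106320, -129834, 30149, -337419, -29999, 478)):
  c_1 = -1*-109903 + 0*106320 + 0*-129834 + 0*30149 + 0*-337419 + 0*-29999 + 0*478 = 109903
  c_2 = 0*-109903 + -2*106320 + 0*-129834 + 0*30149 + -1*-337419 + 2*-29999 + 0*478 = 64781
  c_3 = 0*-109903 + 0*106320 + 0*-129834 + 0*30149 + 0*-337419 + -1*-29999 + 0*478 = 29999
  c_4 = 0*-109903 + 0*106320 + 0*-129834 + 0*30149 + 0*-337419 + -2*-29999 + 1*478 = 60476
  c_5 = 0*-109903 + 1*106320 + 0*-129834 + 0*30149 + 0*-337419 + 0*-29999 + 0*478 = 106320
  c_6 = -2*-109903 + 0*106320 + 1*-129834 + 1*30149 + 0*-337419 + 0*-29999 + 0*478 = 120121
  c_7 = 0*-109903 + 0*106320 + -1*-129834 + 0*30149 + 0*-337419 + 0*-29999 + 0*478 = 129834
Base-19 expansion of each c_i:
  c_1 = 109903 = 7·19^0 + 8·19^1 + 0·19^2 + 16·19^3
  c_2 = 64781 = 10·19^0 + 8·19^1 + 8·19^2 + 9·19^3
  c_3 = 29999 = 17·19^0 + 1·19^1 + 7·19^2 + 4·19^3
  c_4 = 60476 = 18·19^0 + 9·19^1 + 15·19^2 + 8·19^3
  c_5 = 106320 = 15·19^0 + 9·19^1 + 9·19^2 + 15·19^3
  c_6 = 120121 = 3·19^0 + 14·19^1 + 9·19^2 + 17·19^3
  c_7 = 129834 = 7·19^0 + 12·19^1 + 17·19^2 + 18·19^3
Factor λ_0 = (7, 10, 17, 18, 15, 3, 7)
Factor λ_1 = (8, 8, 1, 9, 9, 14, 12)
Factor λ_2 = (0, 8, 7, 15, 9, 9, 17)
Factor λ_3 = (16, 9, 4, 8, 15, 17, 18)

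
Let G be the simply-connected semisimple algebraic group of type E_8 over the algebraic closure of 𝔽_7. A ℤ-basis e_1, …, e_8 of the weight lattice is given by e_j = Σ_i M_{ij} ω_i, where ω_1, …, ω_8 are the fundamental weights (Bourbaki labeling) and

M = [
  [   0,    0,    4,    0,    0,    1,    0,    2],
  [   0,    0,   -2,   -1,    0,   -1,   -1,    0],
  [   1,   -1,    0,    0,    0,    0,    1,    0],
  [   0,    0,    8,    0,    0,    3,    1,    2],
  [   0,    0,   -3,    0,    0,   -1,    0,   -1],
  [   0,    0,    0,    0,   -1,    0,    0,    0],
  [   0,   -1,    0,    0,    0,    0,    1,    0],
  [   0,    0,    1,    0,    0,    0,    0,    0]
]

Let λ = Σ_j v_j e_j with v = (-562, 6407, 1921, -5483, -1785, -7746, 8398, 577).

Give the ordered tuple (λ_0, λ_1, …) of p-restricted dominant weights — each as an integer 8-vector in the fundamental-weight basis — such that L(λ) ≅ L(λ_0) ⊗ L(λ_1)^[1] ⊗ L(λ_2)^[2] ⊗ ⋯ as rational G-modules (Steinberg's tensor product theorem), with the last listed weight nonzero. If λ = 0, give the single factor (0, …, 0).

((0, 2, 1, 2, 6, 0, 3, 3), (2, 1, 1, 2, 4, 3, 4, 1), (1, 6, 1, 6, 0, 1, 5, 4), (3, 2, 4, 4, 4, 5, 5, 5))

Compute c_i = Σ_j M_{ij} v_j with v = (-562, 6407, 1921, -5483, -1785, -7746, 8398, 577):
  c_1 = (0)·(-562) + (0)·(6407) + (4)·(1921) + (0)·(-5483) + (0)·(-1785) + (1)·(-7746) + (0)·(8398) + (2)·(577) = 1092
  c_2 = (0)·(-562) + (0)·(6407) + (-2)·(1921) + (-1)·(-5483) + (0)·(-1785) + (-1)·(-7746) + (-1)·(8398) + (0)·(577) = 989
  c_3 = (1)·(-562) + (-1)·(6407) + (0)·(1921) + (0)·(-5483) + (0)·(-1785) + (0)·(-7746) + (1)·(8398) + (0)·(577) = 1429
  c_4 = (0)·(-562) + (0)·(6407) + (8)·(1921) + (0)·(-5483) + (0)·(-1785) + (3)·(-7746) + (1)·(8398) + (2)·(577) = 1682
  c_5 = (0)·(-562) + (0)·(6407) + (-3)·(1921) + (0)·(-5483) + (0)·(-1785) + (-1)·(-7746) + (0)·(8398) + (-1)·(577) = 1406
  c_6 = (0)·(-562) + (0)·(6407) + (0)·(1921) + (0)·(-5483) + (-1)·(-1785) + (0)·(-7746) + (0)·(8398) + (0)·(577) = 1785
  c_7 = (0)·(-562) + (-1)·(6407) + (0)·(1921) + (0)·(-5483) + (0)·(-1785) + (0)·(-7746) + (1)·(8398) + (0)·(577) = 1991
  c_8 = (0)·(-562) + (0)·(6407) + (1)·(1921) + (0)·(-5483) + (0)·(-1785) + (0)·(-7746) + (0)·(8398) + (0)·(577) = 1921
p = 7; digits c_i = Σ_j d_{ij}·7^j, 0 ≤ d_{ij} < 7:
  c_1 = 1092 = 0·7^0 + 2·7^1 + 1·7^2 + 3·7^3
  c_2 = 989 = 2·7^0 + 1·7^1 + 6·7^2 + 2·7^3
  c_3 = 1429 = 1·7^0 + 1·7^1 + 1·7^2 + 4·7^3
  c_4 = 1682 = 2·7^0 + 2·7^1 + 6·7^2 + 4·7^3
  c_5 = 1406 = 6·7^0 + 4·7^1 + 0·7^2 + 4·7^3
  c_6 = 1785 = 0·7^0 + 3·7^1 + 1·7^2 + 5·7^3
  c_7 = 1991 = 3·7^0 + 4·7^1 + 5·7^2 + 5·7^3
  c_8 = 1921 = 3·7^0 + 1·7^1 + 4·7^2 + 5·7^3
p-restricted factor λ_0 = (0, 2, 1, 2, 6, 0, 3, 3)
p-restricted factor λ_1 = (2, 1, 1, 2, 4, 3, 4, 1)
p-restricted factor λ_2 = (1, 6, 1, 6, 0, 1, 5, 4)
p-restricted factor λ_3 = (3, 2, 4, 4, 4, 5, 5, 5)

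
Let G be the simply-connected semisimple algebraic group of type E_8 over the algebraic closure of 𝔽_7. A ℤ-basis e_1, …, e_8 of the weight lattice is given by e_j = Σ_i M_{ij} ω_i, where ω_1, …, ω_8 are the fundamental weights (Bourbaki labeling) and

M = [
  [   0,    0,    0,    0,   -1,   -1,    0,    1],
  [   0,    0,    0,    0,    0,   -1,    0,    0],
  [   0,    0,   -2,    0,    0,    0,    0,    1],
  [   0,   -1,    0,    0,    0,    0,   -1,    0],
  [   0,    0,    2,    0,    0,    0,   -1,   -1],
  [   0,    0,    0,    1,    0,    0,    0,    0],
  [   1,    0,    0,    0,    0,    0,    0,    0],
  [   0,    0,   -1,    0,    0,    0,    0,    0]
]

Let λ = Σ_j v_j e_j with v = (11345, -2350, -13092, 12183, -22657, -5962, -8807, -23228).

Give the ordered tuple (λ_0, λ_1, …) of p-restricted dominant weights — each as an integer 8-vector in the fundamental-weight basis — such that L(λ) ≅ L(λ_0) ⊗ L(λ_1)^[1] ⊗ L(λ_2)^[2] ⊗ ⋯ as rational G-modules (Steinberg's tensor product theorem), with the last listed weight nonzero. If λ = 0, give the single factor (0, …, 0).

((1, 5, 2, 6, 6, 3, 5, 2), (0, 4, 2, 4, 2, 4, 3, 1), (5, 2, 4, 3, 0, 3, 0, 1), (1, 3, 1, 4, 3, 0, 5, 3), (2, 2, 1, 4, 2, 5, 4, 5))

Change of basis e → ω: c = M·v where v = (11345, -2350, -13092, 12183, -22657, -5962, -8807, -23228):
  c_1 = (0)·(11345) + (0)·(-2350) + (0)·(-13092) + (0)·(12183) + (-1)·(-22657) + (-1)·(-5962) + (0)·(-8807) + (1)·(-23228) = 5391
  c_2 = (0)·(11345) + (0)·(-2350) + (0)·(-13092) + (0)·(12183) + (0)·(-22657) + (-1)·(-5962) + (0)·(-8807) + (0)·(-23228) = 5962
  c_3 = (0)·(11345) + (0)·(-2350) + (-2)·(-13092) + (0)·(12183) + (0)·(-22657) + (0)·(-5962) + (0)·(-8807) + (1)·(-23228) = 2956
  c_4 = (0)·(11345) + (-1)·(-2350) + (0)·(-13092) + (0)·(12183) + (0)·(-22657) + (0)·(-5962) + (-1)·(-8807) + (0)·(-23228) = 11157
  c_5 = (0)·(11345) + (0)·(-2350) + (2)·(-13092) + (0)·(12183) + (0)·(-22657) + (0)·(-5962) + (-1)·(-8807) + (-1)·(-23228) = 5851
  c_6 = (0)·(11345) + (0)·(-2350) + (0)·(-13092) + (1)·(12183) + (0)·(-22657) + (0)·(-5962) + (0)·(-8807) + (0)·(-23228) = 12183
  c_7 = (1)·(11345) + (0)·(-2350) + (0)·(-13092) + (0)·(12183) + (0)·(-22657) + (0)·(-5962) + (0)·(-8807) + (0)·(-23228) = 11345
  c_8 = (0)·(11345) + (0)·(-2350) + (-1)·(-13092) + (0)·(12183) + (0)·(-22657) + (0)·(-5962) + (0)·(-8807) + (0)·(-23228) = 13092
Writing each c_i in base p = 7:
  c_1 = 5391 = 1·7^0 + 0·7^1 + 5·7^2 + 1·7^3 + 2·7^4
  c_2 = 5962 = 5·7^0 + 4·7^1 + 2·7^2 + 3·7^3 + 2·7^4
  c_3 = 2956 = 2·7^0 + 2·7^1 + 4·7^2 + 1·7^3 + 1·7^4
  c_4 = 11157 = 6·7^0 + 4·7^1 + 3·7^2 + 4·7^3 + 4·7^4
  c_5 = 5851 = 6·7^0 + 2·7^1 + 0·7^2 + 3·7^3 + 2·7^4
  c_6 = 12183 = 3·7^0 + 4·7^1 + 3·7^2 + 0·7^3 + 5·7^4
  c_7 = 11345 = 5·7^0 + 3·7^1 + 0·7^2 + 5·7^3 + 4·7^4
  c_8 = 13092 = 2·7^0 + 1·7^1 + 1·7^2 + 3·7^3 + 5·7^4
Factor λ_0 = (1, 5, 2, 6, 6, 3, 5, 2)
Factor λ_1 = (0, 4, 2, 4, 2, 4, 3, 1)
Factor λ_2 = (5, 2, 4, 3, 0, 3, 0, 1)
Factor λ_3 = (1, 3, 1, 4, 3, 0, 5, 3)
Factor λ_4 = (2, 2, 1, 4, 2, 5, 4, 5)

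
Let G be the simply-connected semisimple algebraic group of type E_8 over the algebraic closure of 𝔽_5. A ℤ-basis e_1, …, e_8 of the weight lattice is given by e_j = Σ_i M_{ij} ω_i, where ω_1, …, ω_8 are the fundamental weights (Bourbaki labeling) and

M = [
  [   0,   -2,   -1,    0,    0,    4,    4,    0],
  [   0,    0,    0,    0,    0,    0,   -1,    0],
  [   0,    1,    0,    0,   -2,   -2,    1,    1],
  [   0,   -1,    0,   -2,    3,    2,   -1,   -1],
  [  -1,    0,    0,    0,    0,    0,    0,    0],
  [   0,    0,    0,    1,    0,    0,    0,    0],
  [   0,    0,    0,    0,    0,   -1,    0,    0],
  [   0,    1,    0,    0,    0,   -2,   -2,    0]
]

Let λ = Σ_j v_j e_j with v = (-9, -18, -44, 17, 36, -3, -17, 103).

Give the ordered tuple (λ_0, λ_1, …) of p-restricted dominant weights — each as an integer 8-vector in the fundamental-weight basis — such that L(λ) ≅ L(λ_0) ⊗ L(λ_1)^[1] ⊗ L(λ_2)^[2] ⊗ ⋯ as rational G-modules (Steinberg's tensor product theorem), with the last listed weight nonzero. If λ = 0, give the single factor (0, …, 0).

Compute c_i = Σ_j M_{ij} v_j with v = (-9, -18, -44, 17, 36, -3, -17, 103):
  c_1 = (0)·(-9) + (-2)·(-18) + (-1)·(-44) + 0·17 + 0·36 + (4)·(-3) + (4)·(-17) + 0·103 = 0
  c_2 = (0)·(-9) + (0)·(-18) + (0)·(-44) + 0·17 + 0·36 + (0)·(-3) + (-1)·(-17) + 0·103 = 17
  c_3 = (0)·(-9) + (1)·(-18) + (0)·(-44) + 0·17 + (-2)·(36) + (-2)·(-3) + (1)·(-17) + 1·103 = 2
  c_4 = (0)·(-9) + (-1)·(-18) + (0)·(-44) + (-2)·(17) + 3·36 + (2)·(-3) + (-1)·(-17) + (-1)·(103) = 0
  c_5 = (-1)·(-9) + (0)·(-18) + (0)·(-44) + 0·17 + 0·36 + (0)·(-3) + (0)·(-17) + 0·103 = 9
  c_6 = (0)·(-9) + (0)·(-18) + (0)·(-44) + 1·17 + 0·36 + (0)·(-3) + (0)·(-17) + 0·103 = 17
  c_7 = (0)·(-9) + (0)·(-18) + (0)·(-44) + 0·17 + 0·36 + (-1)·(-3) + (0)·(-17) + 0·103 = 3
  c_8 = (0)·(-9) + (1)·(-18) + (0)·(-44) + 0·17 + 0·36 + (-2)·(-3) + (-2)·(-17) + 0·103 = 22
Base-5 expansion of each c_i:
  c_1 = 0
  c_2 = 17 = 2·5^0 + 3·5^1
  c_3 = 2 = 2·5^0
  c_4 = 0
  c_5 = 9 = 4·5^0 + 1·5^1
  c_6 = 17 = 2·5^0 + 3·5^1
  c_7 = 3 = 3·5^0
  c_8 = 22 = 2·5^0 + 4·5^1
Factor λ_0 = (0, 2, 2, 0, 4, 2, 3, 2)
Factor λ_1 = (0, 3, 0, 0, 1, 3, 0, 4)

((0, 2, 2, 0, 4, 2, 3, 2), (0, 3, 0, 0, 1, 3, 0, 4))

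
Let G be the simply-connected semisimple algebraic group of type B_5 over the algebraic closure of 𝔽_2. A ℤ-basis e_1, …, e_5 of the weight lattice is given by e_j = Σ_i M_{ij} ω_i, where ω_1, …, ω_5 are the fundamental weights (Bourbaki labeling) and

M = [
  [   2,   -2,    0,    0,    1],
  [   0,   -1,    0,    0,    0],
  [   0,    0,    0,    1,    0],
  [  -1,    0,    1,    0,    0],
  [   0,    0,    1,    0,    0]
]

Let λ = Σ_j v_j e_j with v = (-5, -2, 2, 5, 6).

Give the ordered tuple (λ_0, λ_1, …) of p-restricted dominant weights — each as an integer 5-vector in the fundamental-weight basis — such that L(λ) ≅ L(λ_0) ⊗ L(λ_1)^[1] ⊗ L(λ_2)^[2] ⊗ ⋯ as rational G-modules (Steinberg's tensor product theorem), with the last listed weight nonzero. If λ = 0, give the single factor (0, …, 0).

ω-coordinates c = M·v, v = (-5, -2, 2, 5, 6):
  c_1 = (2)·(-5) + (-2)·(-2) + (0)·(2) + (0)·(5) + (1)·(6) = 0
  c_2 = (0)·(-5) + (-1)·(-2) + (0)·(2) + (0)·(5) + (0)·(6) = 2
  c_3 = (0)·(-5) + (0)·(-2) + (0)·(2) + (1)·(5) + (0)·(6) = 5
  c_4 = (-1)·(-5) + (0)·(-2) + (1)·(2) + (0)·(5) + (0)·(6) = 7
  c_5 = (0)·(-5) + (0)·(-2) + (1)·(2) + (0)·(5) + (0)·(6) = 2
Base-2 expansion of each c_i:
  c_1 = 0
  c_2 = 2 = 0·2^0 + 1·2^1
  c_3 = 5 = 1·2^0 + 0·2^1 + 1·2^2
  c_4 = 7 = 1·2^0 + 1·2^1 + 1·2^2
  c_5 = 2 = 0·2^0 + 1·2^1
p-restricted factor λ_0 = (0, 0, 1, 1, 0)
p-restricted factor λ_1 = (0, 1, 0, 1, 1)
p-restricted factor λ_2 = (0, 0, 1, 1, 0)

((0, 0, 1, 1, 0), (0, 1, 0, 1, 1), (0, 0, 1, 1, 0))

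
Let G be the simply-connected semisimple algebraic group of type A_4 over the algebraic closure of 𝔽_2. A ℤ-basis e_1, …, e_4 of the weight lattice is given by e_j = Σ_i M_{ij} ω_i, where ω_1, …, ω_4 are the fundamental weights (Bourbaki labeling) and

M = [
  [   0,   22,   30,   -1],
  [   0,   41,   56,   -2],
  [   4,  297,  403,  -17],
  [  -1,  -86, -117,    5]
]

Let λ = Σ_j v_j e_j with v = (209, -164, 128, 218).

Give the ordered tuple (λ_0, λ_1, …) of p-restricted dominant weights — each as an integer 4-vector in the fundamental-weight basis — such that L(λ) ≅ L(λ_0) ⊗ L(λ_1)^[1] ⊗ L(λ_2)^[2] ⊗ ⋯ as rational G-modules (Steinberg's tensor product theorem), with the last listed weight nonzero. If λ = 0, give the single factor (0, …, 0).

Converting to the ω-basis (c_i = row i of M dotted with v = (209, -164, 128, 218)):
  c_1 = 0·209 + (22)·(-164) + 30·128 + (-1)·(218) = 14
  c_2 = 0·209 + (41)·(-164) + 56·128 + (-2)·(218) = 8
  c_3 = 4·209 + (297)·(-164) + 403·128 + (-17)·(218) = 6
  c_4 = (-1)·(209) + (-86)·(-164) + (-117)·(128) + 5·218 = 9
Base-2 expansion of each c_i:
  c_1 = 14 = 0·2^0 + 1·2^1 + 1·2^2 + 1·2^3
  c_2 = 8 = 0·2^0 + 0·2^1 + 0·2^2 + 1·2^3
  c_3 = 6 = 0·2^0 + 1·2^1 + 1·2^2
  c_4 = 9 = 1·2^0 + 0·2^1 + 0·2^2 + 1·2^3
Factor λ_0 = (0, 0, 0, 1)
Factor λ_1 = (1, 0, 1, 0)
Factor λ_2 = (1, 0, 1, 0)
Factor λ_3 = (1, 1, 0, 1)

((0, 0, 0, 1), (1, 0, 1, 0), (1, 0, 1, 0), (1, 1, 0, 1))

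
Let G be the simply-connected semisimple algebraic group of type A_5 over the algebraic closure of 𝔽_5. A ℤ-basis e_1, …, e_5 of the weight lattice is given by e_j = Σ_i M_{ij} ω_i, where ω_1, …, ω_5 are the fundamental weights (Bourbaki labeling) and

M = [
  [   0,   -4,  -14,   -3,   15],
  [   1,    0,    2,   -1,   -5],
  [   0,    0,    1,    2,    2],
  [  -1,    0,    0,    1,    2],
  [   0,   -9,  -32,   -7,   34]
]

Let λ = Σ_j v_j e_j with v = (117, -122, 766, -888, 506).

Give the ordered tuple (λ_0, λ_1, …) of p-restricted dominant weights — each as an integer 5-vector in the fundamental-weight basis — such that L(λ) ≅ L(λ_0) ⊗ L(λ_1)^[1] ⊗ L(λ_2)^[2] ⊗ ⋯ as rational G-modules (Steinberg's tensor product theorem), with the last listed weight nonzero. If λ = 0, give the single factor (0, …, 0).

((3, 2, 2, 2, 1), (3, 1, 0, 1, 1))

Change of basis e → ω: c = M·v where v = (117, -122, 766, -888, 506):
  c_1 = 0*117 + -4*-122 + -14*766 + -3*-888 + 15*506 = 18
  c_2 = 1*117 + 0*-122 + 2*766 + -1*-888 + -5*506 = 7
  c_3 = 0*117 + 0*-122 + 1*766 + 2*-888 + 2*506 = 2
  c_4 = -1*117 + 0*-122 + 0*766 + 1*-888 + 2*506 = 7
  c_5 = 0*117 + -9*-122 + -32*766 + -7*-888 + 34*506 = 6
Writing each c_i in base p = 5:
  c_1 = 18 = 3·5^0 + 3·5^1
  c_2 = 7 = 2·5^0 + 1·5^1
  c_3 = 2 = 2·5^0
  c_4 = 7 = 2·5^0 + 1·5^1
  c_5 = 6 = 1·5^0 + 1·5^1
λ_0 = (3, 2, 2, 2, 1)
λ_1 = (3, 1, 0, 1, 1)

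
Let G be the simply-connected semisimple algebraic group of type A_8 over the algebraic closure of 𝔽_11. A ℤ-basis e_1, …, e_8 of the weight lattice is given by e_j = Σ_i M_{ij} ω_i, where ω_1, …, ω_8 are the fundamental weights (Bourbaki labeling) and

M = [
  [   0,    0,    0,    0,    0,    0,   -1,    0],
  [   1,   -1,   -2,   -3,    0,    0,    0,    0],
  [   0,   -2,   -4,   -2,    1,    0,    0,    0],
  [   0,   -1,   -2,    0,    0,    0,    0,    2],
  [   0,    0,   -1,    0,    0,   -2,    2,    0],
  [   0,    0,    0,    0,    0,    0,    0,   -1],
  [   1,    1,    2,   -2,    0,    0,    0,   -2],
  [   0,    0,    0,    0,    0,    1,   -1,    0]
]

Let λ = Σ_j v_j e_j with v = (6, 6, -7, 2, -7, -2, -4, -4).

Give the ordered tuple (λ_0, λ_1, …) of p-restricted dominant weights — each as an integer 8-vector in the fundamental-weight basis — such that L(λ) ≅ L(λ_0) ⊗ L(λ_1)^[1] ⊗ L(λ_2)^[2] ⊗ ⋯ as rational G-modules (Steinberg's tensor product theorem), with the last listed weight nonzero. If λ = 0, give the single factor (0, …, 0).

((4, 8, 5, 0, 3, 4, 2, 2),)

Converting to the ω-basis (c_i = row i of M dotted with v = (6, 6, -7, 2, -7, -2, -4, -4)):
  c_1 = (0)·(6) + (0)·(6) + (0)·(-7) + (0)·(2) + (0)·(-7) + (0)·(-2) + (-1)·(-4) + (0)·(-4) = 4
  c_2 = (1)·(6) + (-1)·(6) + (-2)·(-7) + (-3)·(2) + (0)·(-7) + (0)·(-2) + (0)·(-4) + (0)·(-4) = 8
  c_3 = (0)·(6) + (-2)·(6) + (-4)·(-7) + (-2)·(2) + (1)·(-7) + (0)·(-2) + (0)·(-4) + (0)·(-4) = 5
  c_4 = (0)·(6) + (-1)·(6) + (-2)·(-7) + (0)·(2) + (0)·(-7) + (0)·(-2) + (0)·(-4) + (2)·(-4) = 0
  c_5 = (0)·(6) + (0)·(6) + (-1)·(-7) + (0)·(2) + (0)·(-7) + (-2)·(-2) + (2)·(-4) + (0)·(-4) = 3
  c_6 = (0)·(6) + (0)·(6) + (0)·(-7) + (0)·(2) + (0)·(-7) + (0)·(-2) + (0)·(-4) + (-1)·(-4) = 4
  c_7 = (1)·(6) + (1)·(6) + (2)·(-7) + (-2)·(2) + (0)·(-7) + (0)·(-2) + (0)·(-4) + (-2)·(-4) = 2
  c_8 = (0)·(6) + (0)·(6) + (0)·(-7) + (0)·(2) + (0)·(-7) + (1)·(-2) + (-1)·(-4) + (0)·(-4) = 2
p = 11; digits c_i = Σ_j d_{ij}·11^j, 0 ≤ d_{ij} < 11:
  c_1 = 4 = 4·11^0
  c_2 = 8 = 8·11^0
  c_3 = 5 = 5·11^0
  c_4 = 0
  c_5 = 3 = 3·11^0
  c_6 = 4 = 4·11^0
  c_7 = 2 = 2·11^0
  c_8 = 2 = 2·11^0
λ_0 = (4, 8, 5, 0, 3, 4, 2, 2)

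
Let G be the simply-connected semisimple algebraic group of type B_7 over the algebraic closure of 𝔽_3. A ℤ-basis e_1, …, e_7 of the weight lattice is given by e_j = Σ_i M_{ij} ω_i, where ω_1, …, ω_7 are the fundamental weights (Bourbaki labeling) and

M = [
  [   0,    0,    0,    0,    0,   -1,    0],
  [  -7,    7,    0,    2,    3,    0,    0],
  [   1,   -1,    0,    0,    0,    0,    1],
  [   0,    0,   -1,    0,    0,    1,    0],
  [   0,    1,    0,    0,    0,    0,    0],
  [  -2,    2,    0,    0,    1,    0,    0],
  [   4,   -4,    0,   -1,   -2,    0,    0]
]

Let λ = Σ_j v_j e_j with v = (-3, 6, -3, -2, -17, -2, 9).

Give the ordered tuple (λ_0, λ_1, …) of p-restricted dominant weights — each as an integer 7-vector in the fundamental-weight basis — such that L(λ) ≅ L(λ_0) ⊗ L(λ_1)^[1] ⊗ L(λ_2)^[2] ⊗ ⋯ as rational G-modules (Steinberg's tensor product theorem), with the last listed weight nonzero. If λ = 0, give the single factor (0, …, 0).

((2, 2, 0, 1, 0, 1, 0), (0, 2, 0, 0, 2, 0, 0))

Change of basis e → ω: c = M·v where v = (-3, 6, -3, -2, -17, -2, 9):
  c_1 = (0)·(-3) + 0·6 + (0)·(-3) + (0)·(-2) + (0)·(-17) + (-1)·(-2) + 0·9 = 2
  c_2 = (-7)·(-3) + 7·6 + (0)·(-3) + (2)·(-2) + (3)·(-17) + (0)·(-2) + 0·9 = 8
  c_3 = (1)·(-3) + (-1)·(6) + (0)·(-3) + (0)·(-2) + (0)·(-17) + (0)·(-2) + 1·9 = 0
  c_4 = (0)·(-3) + 0·6 + (-1)·(-3) + (0)·(-2) + (0)·(-17) + (1)·(-2) + 0·9 = 1
  c_5 = (0)·(-3) + 1·6 + (0)·(-3) + (0)·(-2) + (0)·(-17) + (0)·(-2) + 0·9 = 6
  c_6 = (-2)·(-3) + 2·6 + (0)·(-3) + (0)·(-2) + (1)·(-17) + (0)·(-2) + 0·9 = 1
  c_7 = (4)·(-3) + (-4)·(6) + (0)·(-3) + (-1)·(-2) + (-2)·(-17) + (0)·(-2) + 0·9 = 0
Writing each c_i in base p = 3:
  c_1 = 2 = 2·3^0
  c_2 = 8 = 2·3^0 + 2·3^1
  c_3 = 0
  c_4 = 1 = 1·3^0
  c_5 = 6 = 0·3^0 + 2·3^1
  c_6 = 1 = 1·3^0
  c_7 = 0
p-restricted factor λ_0 = (2, 2, 0, 1, 0, 1, 0)
p-restricted factor λ_1 = (0, 2, 0, 0, 2, 0, 0)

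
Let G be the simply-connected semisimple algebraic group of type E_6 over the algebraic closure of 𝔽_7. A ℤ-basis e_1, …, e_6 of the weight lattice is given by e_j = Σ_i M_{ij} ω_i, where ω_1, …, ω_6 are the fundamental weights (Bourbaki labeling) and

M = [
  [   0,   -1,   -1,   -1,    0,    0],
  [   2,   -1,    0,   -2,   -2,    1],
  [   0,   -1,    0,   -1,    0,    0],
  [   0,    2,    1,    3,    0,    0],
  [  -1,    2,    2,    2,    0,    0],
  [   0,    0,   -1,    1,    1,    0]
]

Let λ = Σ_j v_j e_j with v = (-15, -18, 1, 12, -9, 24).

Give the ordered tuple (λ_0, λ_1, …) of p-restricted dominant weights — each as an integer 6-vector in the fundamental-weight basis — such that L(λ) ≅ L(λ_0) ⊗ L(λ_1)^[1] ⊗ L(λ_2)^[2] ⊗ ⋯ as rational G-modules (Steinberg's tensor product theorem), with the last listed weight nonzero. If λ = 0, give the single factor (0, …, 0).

((5, 6, 6, 1, 5, 2),)

Change of basis e → ω: c = M·v where v = (-15, -18, 1, 12, -9, 24):
  c_1 = 0*-15 + -1*-18 + -1*1 + -1*12 + 0*-9 + 0*24 = 5
  c_2 = 2*-15 + -1*-18 + 0*1 + -2*12 + -2*-9 + 1*24 = 6
  c_3 = 0*-15 + -1*-18 + 0*1 + -1*12 + 0*-9 + 0*24 = 6
  c_4 = 0*-15 + 2*-18 + 1*1 + 3*12 + 0*-9 + 0*24 = 1
  c_5 = -1*-15 + 2*-18 + 2*1 + 2*12 + 0*-9 + 0*24 = 5
  c_6 = 0*-15 + 0*-18 + -1*1 + 1*12 + 1*-9 + 0*24 = 2
Writing each c_i in base p = 7:
  c_1 = 5 = 5·7^0
  c_2 = 6 = 6·7^0
  c_3 = 6 = 6·7^0
  c_4 = 1 = 1·7^0
  c_5 = 5 = 5·7^0
  c_6 = 2 = 2·7^0
λ_0 = (5, 6, 6, 1, 5, 2)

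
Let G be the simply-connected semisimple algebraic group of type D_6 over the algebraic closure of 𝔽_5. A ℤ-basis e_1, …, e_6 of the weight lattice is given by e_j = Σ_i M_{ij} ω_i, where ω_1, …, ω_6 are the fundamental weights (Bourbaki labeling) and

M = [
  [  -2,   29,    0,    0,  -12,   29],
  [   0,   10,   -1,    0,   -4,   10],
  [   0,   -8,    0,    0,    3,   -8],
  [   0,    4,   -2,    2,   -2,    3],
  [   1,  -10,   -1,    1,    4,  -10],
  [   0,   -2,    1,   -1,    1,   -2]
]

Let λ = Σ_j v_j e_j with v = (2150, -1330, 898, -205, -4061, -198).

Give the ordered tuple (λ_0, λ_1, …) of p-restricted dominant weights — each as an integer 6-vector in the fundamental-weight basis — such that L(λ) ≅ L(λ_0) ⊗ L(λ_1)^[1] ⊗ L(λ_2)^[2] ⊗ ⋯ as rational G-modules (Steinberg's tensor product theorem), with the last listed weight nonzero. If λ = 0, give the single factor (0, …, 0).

((0, 1, 1, 2, 3, 3), (4, 3, 3, 0, 1, 4), (4, 2, 1, 0, 3, 3))

ω-coordinates c = M·v, v = (2150, -1330, 898, -205, -4061, -198):
  c_1 = (-2)·(2150) + (29)·(-1330) + (0)·(898) + (0)·(-205) + (-12)·(-4061) + (29)·(-198) = 120
  c_2 = (0)·(2150) + (10)·(-1330) + (-1)·(898) + (0)·(-205) + (-4)·(-4061) + (10)·(-198) = 66
  c_3 = (0)·(2150) + (-8)·(-1330) + (0)·(898) + (0)·(-205) + (3)·(-4061) + (-8)·(-198) = 41
  c_4 = (0)·(2150) + (4)·(-1330) + (-2)·(898) + (2)·(-205) + (-2)·(-4061) + (3)·(-198) = 2
  c_5 = (1)·(2150) + (-10)·(-1330) + (-1)·(898) + (1)·(-205) + (4)·(-4061) + (-10)·(-198) = 83
  c_6 = (0)·(2150) + (-2)·(-1330) + (1)·(898) + (-1)·(-205) + (1)·(-4061) + (-2)·(-198) = 98
p = 5; digits c_i = Σ_j d_{ij}·5^j, 0 ≤ d_{ij} < 5:
  c_1 = 120 = 0·5^0 + 4·5^1 + 4·5^2
  c_2 = 66 = 1·5^0 + 3·5^1 + 2·5^2
  c_3 = 41 = 1·5^0 + 3·5^1 + 1·5^2
  c_4 = 2 = 2·5^0
  c_5 = 83 = 3·5^0 + 1·5^1 + 3·5^2
  c_6 = 98 = 3·5^0 + 4·5^1 + 3·5^2
λ_0 = (0, 1, 1, 2, 3, 3)
λ_1 = (4, 3, 3, 0, 1, 4)
λ_2 = (4, 2, 1, 0, 3, 3)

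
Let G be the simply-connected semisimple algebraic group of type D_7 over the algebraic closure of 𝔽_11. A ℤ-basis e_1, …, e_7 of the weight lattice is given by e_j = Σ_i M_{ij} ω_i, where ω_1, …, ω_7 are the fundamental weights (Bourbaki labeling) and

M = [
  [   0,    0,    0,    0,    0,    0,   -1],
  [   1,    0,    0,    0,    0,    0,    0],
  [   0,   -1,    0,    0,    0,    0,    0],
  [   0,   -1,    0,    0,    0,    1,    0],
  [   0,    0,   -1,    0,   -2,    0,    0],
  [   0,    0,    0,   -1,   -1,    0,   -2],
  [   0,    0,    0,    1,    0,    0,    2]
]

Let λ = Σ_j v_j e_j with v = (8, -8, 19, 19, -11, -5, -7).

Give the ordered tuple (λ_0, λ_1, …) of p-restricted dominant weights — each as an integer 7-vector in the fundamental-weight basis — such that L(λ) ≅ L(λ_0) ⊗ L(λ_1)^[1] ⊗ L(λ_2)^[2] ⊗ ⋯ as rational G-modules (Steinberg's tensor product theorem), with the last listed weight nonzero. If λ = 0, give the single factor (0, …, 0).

((7, 8, 8, 3, 3, 6, 5),)

Converting to the ω-basis (c_i = row i of M dotted with v = (8, -8, 19, 19, -11, -5, -7)):
  c_1 = 0*8 + 0*-8 + 0*19 + 0*19 + 0*-11 + 0*-5 + -1*-7 = 7
  c_2 = 1*8 + 0*-8 + 0*19 + 0*19 + 0*-11 + 0*-5 + 0*-7 = 8
  c_3 = 0*8 + -1*-8 + 0*19 + 0*19 + 0*-11 + 0*-5 + 0*-7 = 8
  c_4 = 0*8 + -1*-8 + 0*19 + 0*19 + 0*-11 + 1*-5 + 0*-7 = 3
  c_5 = 0*8 + 0*-8 + -1*19 + 0*19 + -2*-11 + 0*-5 + 0*-7 = 3
  c_6 = 0*8 + 0*-8 + 0*19 + -1*19 + -1*-11 + 0*-5 + -2*-7 = 6
  c_7 = 0*8 + 0*-8 + 0*19 + 1*19 + 0*-11 + 0*-5 + 2*-7 = 5
p = 11; digits c_i = Σ_j d_{ij}·11^j, 0 ≤ d_{ij} < 11:
  c_1 = 7 = 7·11^0
  c_2 = 8 = 8·11^0
  c_3 = 8 = 8·11^0
  c_4 = 3 = 3·11^0
  c_5 = 3 = 3·11^0
  c_6 = 6 = 6·11^0
  c_7 = 5 = 5·11^0
Factor λ_0 = (7, 8, 8, 3, 3, 6, 5)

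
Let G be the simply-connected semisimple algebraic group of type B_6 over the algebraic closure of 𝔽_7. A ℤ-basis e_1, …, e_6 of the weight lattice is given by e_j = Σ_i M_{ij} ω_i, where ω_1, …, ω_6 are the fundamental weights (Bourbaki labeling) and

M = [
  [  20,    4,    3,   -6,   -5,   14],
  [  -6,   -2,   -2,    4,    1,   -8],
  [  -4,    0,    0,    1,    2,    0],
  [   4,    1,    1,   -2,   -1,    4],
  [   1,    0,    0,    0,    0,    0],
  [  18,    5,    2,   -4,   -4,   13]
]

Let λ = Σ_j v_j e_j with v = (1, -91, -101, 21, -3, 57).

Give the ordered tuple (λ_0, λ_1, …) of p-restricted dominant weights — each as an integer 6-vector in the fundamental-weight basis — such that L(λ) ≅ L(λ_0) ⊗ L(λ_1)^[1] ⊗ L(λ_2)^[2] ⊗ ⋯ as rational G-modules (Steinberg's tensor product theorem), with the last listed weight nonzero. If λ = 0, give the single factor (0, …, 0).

((5, 3, 4, 1, 1, 2), (5, 0, 1, 0, 0, 4))

Change of basis e → ω: c = M·v where v = (1, -91, -101, 21, -3, 57):
  c_1 = (20)·(1) + (4)·(-91) + (3)·(-101) + (-6)·(21) + (-5)·(-3) + (14)·(57) = 40
  c_2 = (-6)·(1) + (-2)·(-91) + (-2)·(-101) + (4)·(21) + (1)·(-3) + (-8)·(57) = 3
  c_3 = (-4)·(1) + (0)·(-91) + (0)·(-101) + (1)·(21) + (2)·(-3) + (0)·(57) = 11
  c_4 = (4)·(1) + (1)·(-91) + (1)·(-101) + (-2)·(21) + (-1)·(-3) + (4)·(57) = 1
  c_5 = (1)·(1) + (0)·(-91) + (0)·(-101) + (0)·(21) + (0)·(-3) + (0)·(57) = 1
  c_6 = (18)·(1) + (5)·(-91) + (2)·(-101) + (-4)·(21) + (-4)·(-3) + (13)·(57) = 30
Writing each c_i in base p = 7:
  c_1 = 40 = 5·7^0 + 5·7^1
  c_2 = 3 = 3·7^0
  c_3 = 11 = 4·7^0 + 1·7^1
  c_4 = 1 = 1·7^0
  c_5 = 1 = 1·7^0
  c_6 = 30 = 2·7^0 + 4·7^1
Factor λ_0 = (5, 3, 4, 1, 1, 2)
Factor λ_1 = (5, 0, 1, 0, 0, 4)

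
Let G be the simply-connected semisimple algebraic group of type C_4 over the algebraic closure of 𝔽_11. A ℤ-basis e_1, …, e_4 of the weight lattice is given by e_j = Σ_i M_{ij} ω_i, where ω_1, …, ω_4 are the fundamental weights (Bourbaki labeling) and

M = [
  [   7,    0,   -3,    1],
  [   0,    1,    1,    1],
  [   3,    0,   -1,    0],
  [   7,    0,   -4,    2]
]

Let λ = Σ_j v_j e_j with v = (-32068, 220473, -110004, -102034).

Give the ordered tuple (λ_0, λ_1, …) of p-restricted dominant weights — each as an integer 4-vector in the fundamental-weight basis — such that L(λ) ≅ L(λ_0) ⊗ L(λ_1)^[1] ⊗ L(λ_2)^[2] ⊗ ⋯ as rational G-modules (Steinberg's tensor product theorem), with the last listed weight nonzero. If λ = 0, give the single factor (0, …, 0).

((4, 9, 6, 10), (10, 7, 0, 8), (6, 3, 4, 6), (2, 6, 10, 8))

ω-coordinates c = M·v, v = (-32068, 220473, -110004, -102034):
  c_1 = (7)·(-32068) + 0·220473 + (-3)·(-110004) + (1)·(-102034) = 3502
  c_2 = (0)·(-32068) + 1·220473 + (1)·(-110004) + (1)·(-102034) = 8435
  c_3 = (3)·(-32068) + 0·220473 + (-1)·(-110004) + (0)·(-102034) = 13800
  c_4 = (7)·(-32068) + 0·220473 + (-4)·(-110004) + (2)·(-102034) = 11472
Base-11 expansion of each c_i:
  c_1 = 3502 = 4·11^0 + 10·11^1 + 6·11^2 + 2·11^3
  c_2 = 8435 = 9·11^0 + 7·11^1 + 3·11^2 + 6·11^3
  c_3 = 13800 = 6·11^0 + 0·11^1 + 4·11^2 + 10·11^3
  c_4 = 11472 = 10·11^0 + 8·11^1 + 6·11^2 + 8·11^3
λ_0 = (4, 9, 6, 10)
λ_1 = (10, 7, 0, 8)
λ_2 = (6, 3, 4, 6)
λ_3 = (2, 6, 10, 8)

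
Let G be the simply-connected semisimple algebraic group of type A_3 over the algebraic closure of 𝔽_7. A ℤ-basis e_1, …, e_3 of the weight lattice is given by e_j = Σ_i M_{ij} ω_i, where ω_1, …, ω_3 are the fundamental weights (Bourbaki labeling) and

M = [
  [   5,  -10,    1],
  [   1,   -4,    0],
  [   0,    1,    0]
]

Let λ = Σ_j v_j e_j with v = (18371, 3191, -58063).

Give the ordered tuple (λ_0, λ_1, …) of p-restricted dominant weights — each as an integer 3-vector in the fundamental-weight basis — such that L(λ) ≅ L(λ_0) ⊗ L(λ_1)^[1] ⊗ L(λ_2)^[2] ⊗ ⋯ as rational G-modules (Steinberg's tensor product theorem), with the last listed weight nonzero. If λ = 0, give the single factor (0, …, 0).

((6, 0, 6), (2, 3, 0), (3, 2, 2), (5, 2, 2), (0, 2, 1))

Compute c_i = Σ_j M_{ij} v_j with v = (18371, 3191, -58063):
  c_1 = 5*18371 + -10*3191 + 1*-58063 = 1882
  c_2 = 1*18371 + -4*3191 + 0*-58063 = 5607
  c_3 = 0*18371 + 1*3191 + 0*-58063 = 3191
Expand coordinatewise in base 7:
  c_1 = 1882 = 6·7^0 + 2·7^1 + 3·7^2 + 5·7^3
  c_2 = 5607 = 0·7^0 + 3·7^1 + 2·7^2 + 2·7^3 + 2·7^4
  c_3 = 3191 = 6·7^0 + 0·7^1 + 2·7^2 + 2·7^3 + 1·7^4
λ_0 = (6, 0, 6)
λ_1 = (2, 3, 0)
λ_2 = (3, 2, 2)
λ_3 = (5, 2, 2)
λ_4 = (0, 2, 1)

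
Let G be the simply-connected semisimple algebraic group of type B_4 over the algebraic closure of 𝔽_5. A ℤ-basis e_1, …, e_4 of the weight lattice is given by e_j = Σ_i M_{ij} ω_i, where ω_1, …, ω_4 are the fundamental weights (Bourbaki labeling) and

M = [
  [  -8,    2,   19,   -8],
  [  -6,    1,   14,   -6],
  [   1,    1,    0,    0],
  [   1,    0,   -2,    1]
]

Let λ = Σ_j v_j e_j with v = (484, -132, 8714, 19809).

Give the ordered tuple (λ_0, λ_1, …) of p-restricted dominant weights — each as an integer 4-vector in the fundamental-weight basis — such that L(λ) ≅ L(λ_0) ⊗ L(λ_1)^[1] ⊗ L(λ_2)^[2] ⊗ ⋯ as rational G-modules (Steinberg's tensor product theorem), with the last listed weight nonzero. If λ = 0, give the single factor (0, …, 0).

Change of basis e → ω: c = M·v where v = (484, -132, 8714, 19809):
  c_1 = -8*484 + 2*-132 + 19*8714 + -8*19809 = 2958
  c_2 = -6*484 + 1*-132 + 14*8714 + -6*19809 = 106
  c_3 = 1*484 + 1*-132 + 0*8714 + 0*19809 = 352
  c_4 = 1*484 + 0*-132 + -2*8714 + 1*19809 = 2865
Expand coordinatewise in base 5:
  c_1 = 2958 = 3·5^0 + 1·5^1 + 3·5^2 + 3·5^3 + 4·5^4
  c_2 = 106 = 1·5^0 + 1·5^1 + 4·5^2
  c_3 = 352 = 2·5^0 + 0·5^1 + 4·5^2 + 2·5^3
  c_4 = 2865 = 0·5^0 + 3·5^1 + 4·5^2 + 2·5^3 + 4·5^4
Factor λ_0 = (3, 1, 2, 0)
Factor λ_1 = (1, 1, 0, 3)
Factor λ_2 = (3, 4, 4, 4)
Factor λ_3 = (3, 0, 2, 2)
Factor λ_4 = (4, 0, 0, 4)

((3, 1, 2, 0), (1, 1, 0, 3), (3, 4, 4, 4), (3, 0, 2, 2), (4, 0, 0, 4))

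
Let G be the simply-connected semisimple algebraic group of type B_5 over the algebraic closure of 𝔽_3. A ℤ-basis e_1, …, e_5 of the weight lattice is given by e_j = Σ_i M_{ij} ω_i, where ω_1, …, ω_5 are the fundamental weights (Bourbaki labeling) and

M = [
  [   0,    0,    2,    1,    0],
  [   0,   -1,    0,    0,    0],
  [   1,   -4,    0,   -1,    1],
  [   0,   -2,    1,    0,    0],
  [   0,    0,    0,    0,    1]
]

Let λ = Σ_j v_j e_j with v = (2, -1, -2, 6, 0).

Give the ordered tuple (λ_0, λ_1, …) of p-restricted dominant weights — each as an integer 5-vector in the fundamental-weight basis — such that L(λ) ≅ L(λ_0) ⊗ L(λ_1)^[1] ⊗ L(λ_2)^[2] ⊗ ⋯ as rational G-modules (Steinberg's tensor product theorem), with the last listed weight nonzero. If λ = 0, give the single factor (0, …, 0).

Change of basis e → ω: c = M·v where v = (2, -1, -2, 6, 0):
  c_1 = 0*2 + 0*-1 + 2*-2 + 1*6 + 0*0 = 2
  c_2 = 0*2 + -1*-1 + 0*-2 + 0*6 + 0*0 = 1
  c_3 = 1*2 + -4*-1 + 0*-2 + -1*6 + 1*0 = 0
  c_4 = 0*2 + -2*-1 + 1*-2 + 0*6 + 0*0 = 0
  c_5 = 0*2 + 0*-1 + 0*-2 + 0*6 + 1*0 = 0
Writing each c_i in base p = 3:
  c_1 = 2 = 2·3^0
  c_2 = 1 = 1·3^0
  c_3 = 0
  c_4 = 0
  c_5 = 0
p-restricted factor λ_0 = (2, 1, 0, 0, 0)

((2, 1, 0, 0, 0),)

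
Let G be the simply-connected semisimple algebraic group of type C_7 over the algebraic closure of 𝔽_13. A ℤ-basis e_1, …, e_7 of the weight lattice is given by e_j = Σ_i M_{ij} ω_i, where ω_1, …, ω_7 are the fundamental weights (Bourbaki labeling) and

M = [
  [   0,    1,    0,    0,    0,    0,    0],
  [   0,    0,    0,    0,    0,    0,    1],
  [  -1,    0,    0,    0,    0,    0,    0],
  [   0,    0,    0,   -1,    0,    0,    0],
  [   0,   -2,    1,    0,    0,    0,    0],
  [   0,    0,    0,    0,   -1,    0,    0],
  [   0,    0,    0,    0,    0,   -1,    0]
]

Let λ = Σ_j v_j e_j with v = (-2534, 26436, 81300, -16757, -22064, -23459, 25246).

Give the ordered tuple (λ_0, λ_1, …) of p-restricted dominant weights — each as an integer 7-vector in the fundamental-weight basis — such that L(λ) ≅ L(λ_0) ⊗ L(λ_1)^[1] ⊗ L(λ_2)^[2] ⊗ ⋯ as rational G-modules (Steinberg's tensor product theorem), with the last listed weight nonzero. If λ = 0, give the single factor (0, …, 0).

((7, 0, 12, 0, 10, 3, 7), (5, 5, 12, 2, 2, 7, 10), (0, 6, 1, 8, 12, 0, 8), (12, 11, 1, 7, 12, 10, 10))

ω-coordinates c = M·v, v = (-2534, 26436, 81300, -16757, -22064, -23459, 25246):
  c_1 = (0)·(-2534) + (1)·(26436) + (0)·(81300) + (0)·(-16757) + (0)·(-22064) + (0)·(-23459) + (0)·(25246) = 26436
  c_2 = (0)·(-2534) + (0)·(26436) + (0)·(81300) + (0)·(-16757) + (0)·(-22064) + (0)·(-23459) + (1)·(25246) = 25246
  c_3 = (-1)·(-2534) + (0)·(26436) + (0)·(81300) + (0)·(-16757) + (0)·(-22064) + (0)·(-23459) + (0)·(25246) = 2534
  c_4 = (0)·(-2534) + (0)·(26436) + (0)·(81300) + (-1)·(-16757) + (0)·(-22064) + (0)·(-23459) + (0)·(25246) = 16757
  c_5 = (0)·(-2534) + (-2)·(26436) + (1)·(81300) + (0)·(-16757) + (0)·(-22064) + (0)·(-23459) + (0)·(25246) = 28428
  c_6 = (0)·(-2534) + (0)·(26436) + (0)·(81300) + (0)·(-16757) + (-1)·(-22064) + (0)·(-23459) + (0)·(25246) = 22064
  c_7 = (0)·(-2534) + (0)·(26436) + (0)·(81300) + (0)·(-16757) + (0)·(-22064) + (-1)·(-23459) + (0)·(25246) = 23459
Expand coordinatewise in base 13:
  c_1 = 26436 = 7·13^0 + 5·13^1 + 0·13^2 + 12·13^3
  c_2 = 25246 = 0·13^0 + 5·13^1 + 6·13^2 + 11·13^3
  c_3 = 2534 = 12·13^0 + 12·13^1 + 1·13^2 + 1·13^3
  c_4 = 16757 = 0·13^0 + 2·13^1 + 8·13^2 + 7·13^3
  c_5 = 28428 = 10·13^0 + 2·13^1 + 12·13^2 + 12·13^3
  c_6 = 22064 = 3·13^0 + 7·13^1 + 0·13^2 + 10·13^3
  c_7 = 23459 = 7·13^0 + 10·13^1 + 8·13^2 + 10·13^3
p-restricted factor λ_0 = (7, 0, 12, 0, 10, 3, 7)
p-restricted factor λ_1 = (5, 5, 12, 2, 2, 7, 10)
p-restricted factor λ_2 = (0, 6, 1, 8, 12, 0, 8)
p-restricted factor λ_3 = (12, 11, 1, 7, 12, 10, 10)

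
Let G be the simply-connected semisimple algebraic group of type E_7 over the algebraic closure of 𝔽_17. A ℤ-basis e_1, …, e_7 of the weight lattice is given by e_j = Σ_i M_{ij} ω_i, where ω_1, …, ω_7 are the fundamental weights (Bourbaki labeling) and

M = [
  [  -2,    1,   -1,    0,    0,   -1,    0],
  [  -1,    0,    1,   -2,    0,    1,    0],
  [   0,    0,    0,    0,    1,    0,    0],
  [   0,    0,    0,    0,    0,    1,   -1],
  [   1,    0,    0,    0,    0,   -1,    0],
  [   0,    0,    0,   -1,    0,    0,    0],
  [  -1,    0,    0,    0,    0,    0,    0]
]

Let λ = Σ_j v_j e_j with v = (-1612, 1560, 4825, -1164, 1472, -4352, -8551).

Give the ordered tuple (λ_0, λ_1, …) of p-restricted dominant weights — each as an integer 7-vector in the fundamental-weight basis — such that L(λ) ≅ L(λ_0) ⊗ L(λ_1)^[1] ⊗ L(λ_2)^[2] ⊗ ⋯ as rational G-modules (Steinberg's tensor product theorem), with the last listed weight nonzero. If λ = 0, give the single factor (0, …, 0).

ω-coordinates c = M·v, v = (-1612, 1560, 4825, -1164, 1472, -4352, -8551):
  c_1 = (-2)·(-1612) + 1·1560 + (-1)·(4825) + (0)·(-1164) + 0·1472 + (-1)·(-4352) + (0)·(-8551) = 4311
  c_2 = (-1)·(-1612) + 0·1560 + 1·4825 + (-2)·(-1164) + 0·1472 + (1)·(-4352) + (0)·(-8551) = 4413
  c_3 = (0)·(-1612) + 0·1560 + 0·4825 + (0)·(-1164) + 1·1472 + (0)·(-4352) + (0)·(-8551) = 1472
  c_4 = (0)·(-1612) + 0·1560 + 0·4825 + (0)·(-1164) + 0·1472 + (1)·(-4352) + (-1)·(-8551) = 4199
  c_5 = (1)·(-1612) + 0·1560 + 0·4825 + (0)·(-1164) + 0·1472 + (-1)·(-4352) + (0)·(-8551) = 2740
  c_6 = (0)·(-1612) + 0·1560 + 0·4825 + (-1)·(-1164) + 0·1472 + (0)·(-4352) + (0)·(-8551) = 1164
  c_7 = (-1)·(-1612) + 0·1560 + 0·4825 + (0)·(-1164) + 0·1472 + (0)·(-4352) + (0)·(-8551) = 1612
Writing each c_i in base p = 17:
  c_1 = 4311 = 10·17^0 + 15·17^1 + 14·17^2
  c_2 = 4413 = 10·17^0 + 4·17^1 + 15·17^2
  c_3 = 1472 = 10·17^0 + 1·17^1 + 5·17^2
  c_4 = 4199 = 0·17^0 + 9·17^1 + 14·17^2
  c_5 = 2740 = 3·17^0 + 8·17^1 + 9·17^2
  c_6 = 1164 = 8·17^0 + 0·17^1 + 4·17^2
  c_7 = 1612 = 14·17^0 + 9·17^1 + 5·17^2
p-restricted factor λ_0 = (10, 10, 10, 0, 3, 8, 14)
p-restricted factor λ_1 = (15, 4, 1, 9, 8, 0, 9)
p-restricted factor λ_2 = (14, 15, 5, 14, 9, 4, 5)

((10, 10, 10, 0, 3, 8, 14), (15, 4, 1, 9, 8, 0, 9), (14, 15, 5, 14, 9, 4, 5))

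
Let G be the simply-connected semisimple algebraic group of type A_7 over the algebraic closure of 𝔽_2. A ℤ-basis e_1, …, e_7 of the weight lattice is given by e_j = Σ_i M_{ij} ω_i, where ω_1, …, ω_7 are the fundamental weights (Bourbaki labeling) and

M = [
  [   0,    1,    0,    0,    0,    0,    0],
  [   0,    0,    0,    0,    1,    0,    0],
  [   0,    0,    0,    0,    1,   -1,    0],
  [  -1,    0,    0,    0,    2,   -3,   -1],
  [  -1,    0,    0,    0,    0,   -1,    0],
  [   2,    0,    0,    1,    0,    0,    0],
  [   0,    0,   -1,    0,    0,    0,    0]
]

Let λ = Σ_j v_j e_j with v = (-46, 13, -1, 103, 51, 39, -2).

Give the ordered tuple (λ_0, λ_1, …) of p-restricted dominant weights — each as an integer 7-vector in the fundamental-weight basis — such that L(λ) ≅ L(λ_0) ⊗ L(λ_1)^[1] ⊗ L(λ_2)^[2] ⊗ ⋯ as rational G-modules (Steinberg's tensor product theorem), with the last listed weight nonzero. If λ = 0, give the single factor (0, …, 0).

Change of basis e → ω: c = M·v where v = (-46, 13, -1, 103, 51, 39, -2):
  c_1 = (0)·(-46) + (1)·(13) + (0)·(-1) + (0)·(103) + (0)·(51) + (0)·(39) + (0)·(-2) = 13
  c_2 = (0)·(-46) + (0)·(13) + (0)·(-1) + (0)·(103) + (1)·(51) + (0)·(39) + (0)·(-2) = 51
  c_3 = (0)·(-46) + (0)·(13) + (0)·(-1) + (0)·(103) + (1)·(51) + (-1)·(39) + (0)·(-2) = 12
  c_4 = (-1)·(-46) + (0)·(13) + (0)·(-1) + (0)·(103) + (2)·(51) + (-3)·(39) + (-1)·(-2) = 33
  c_5 = (-1)·(-46) + (0)·(13) + (0)·(-1) + (0)·(103) + (0)·(51) + (-1)·(39) + (0)·(-2) = 7
  c_6 = (2)·(-46) + (0)·(13) + (0)·(-1) + (1)·(103) + (0)·(51) + (0)·(39) + (0)·(-2) = 11
  c_7 = (0)·(-46) + (0)·(13) + (-1)·(-1) + (0)·(103) + (0)·(51) + (0)·(39) + (0)·(-2) = 1
Base-2 expansion of each c_i:
  c_1 = 13 = 1·2^0 + 0·2^1 + 1·2^2 + 1·2^3
  c_2 = 51 = 1·2^0 + 1·2^1 + 0·2^2 + 0·2^3 + 1·2^4 + 1·2^5
  c_3 = 12 = 0·2^0 + 0·2^1 + 1·2^2 + 1·2^3
  c_4 = 33 = 1·2^0 + 0·2^1 + 0·2^2 + 0·2^3 + 0·2^4 + 1·2^5
  c_5 = 7 = 1·2^0 + 1·2^1 + 1·2^2
  c_6 = 11 = 1·2^0 + 1·2^1 + 0·2^2 + 1·2^3
  c_7 = 1 = 1·2^0
p-restricted factor λ_0 = (1, 1, 0, 1, 1, 1, 1)
p-restricted factor λ_1 = (0, 1, 0, 0, 1, 1, 0)
p-restricted factor λ_2 = (1, 0, 1, 0, 1, 0, 0)
p-restricted factor λ_3 = (1, 0, 1, 0, 0, 1, 0)
p-restricted factor λ_4 = (0, 1, 0, 0, 0, 0, 0)
p-restricted factor λ_5 = (0, 1, 0, 1, 0, 0, 0)

((1, 1, 0, 1, 1, 1, 1), (0, 1, 0, 0, 1, 1, 0), (1, 0, 1, 0, 1, 0, 0), (1, 0, 1, 0, 0, 1, 0), (0, 1, 0, 0, 0, 0, 0), (0, 1, 0, 1, 0, 0, 0))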